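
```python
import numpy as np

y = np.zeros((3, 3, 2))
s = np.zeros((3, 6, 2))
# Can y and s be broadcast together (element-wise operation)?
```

No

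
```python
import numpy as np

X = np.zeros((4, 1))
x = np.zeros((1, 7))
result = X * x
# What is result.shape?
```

(4, 7)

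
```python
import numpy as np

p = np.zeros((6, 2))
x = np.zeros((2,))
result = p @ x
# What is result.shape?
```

(6,)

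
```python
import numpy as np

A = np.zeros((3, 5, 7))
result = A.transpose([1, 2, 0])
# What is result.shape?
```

(5, 7, 3)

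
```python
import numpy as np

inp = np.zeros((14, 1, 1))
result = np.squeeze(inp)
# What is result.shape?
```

(14,)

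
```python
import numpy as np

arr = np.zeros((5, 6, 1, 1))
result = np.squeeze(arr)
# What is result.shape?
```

(5, 6)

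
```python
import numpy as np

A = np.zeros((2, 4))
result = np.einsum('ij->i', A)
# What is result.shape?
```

(2,)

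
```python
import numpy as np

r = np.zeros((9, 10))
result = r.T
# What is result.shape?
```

(10, 9)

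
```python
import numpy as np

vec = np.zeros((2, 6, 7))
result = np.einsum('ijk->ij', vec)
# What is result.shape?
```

(2, 6)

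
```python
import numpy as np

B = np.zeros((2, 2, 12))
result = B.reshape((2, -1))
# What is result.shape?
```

(2, 24)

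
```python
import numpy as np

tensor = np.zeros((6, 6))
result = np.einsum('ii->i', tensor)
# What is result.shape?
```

(6,)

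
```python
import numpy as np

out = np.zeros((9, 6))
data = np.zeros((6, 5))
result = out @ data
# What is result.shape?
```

(9, 5)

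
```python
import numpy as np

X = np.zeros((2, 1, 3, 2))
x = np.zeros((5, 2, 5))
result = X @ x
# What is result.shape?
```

(2, 5, 3, 5)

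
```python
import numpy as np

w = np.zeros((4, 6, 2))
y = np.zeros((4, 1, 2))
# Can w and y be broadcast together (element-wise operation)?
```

Yes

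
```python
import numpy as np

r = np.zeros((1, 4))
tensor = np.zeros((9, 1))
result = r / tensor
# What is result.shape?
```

(9, 4)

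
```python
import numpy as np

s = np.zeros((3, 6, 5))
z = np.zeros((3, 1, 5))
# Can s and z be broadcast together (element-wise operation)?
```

Yes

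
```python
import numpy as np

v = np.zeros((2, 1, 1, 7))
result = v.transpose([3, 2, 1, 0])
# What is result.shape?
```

(7, 1, 1, 2)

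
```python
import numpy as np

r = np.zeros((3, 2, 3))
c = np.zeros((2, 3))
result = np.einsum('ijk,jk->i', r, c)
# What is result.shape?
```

(3,)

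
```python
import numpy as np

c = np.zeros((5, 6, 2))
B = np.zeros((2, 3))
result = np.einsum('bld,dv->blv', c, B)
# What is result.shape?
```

(5, 6, 3)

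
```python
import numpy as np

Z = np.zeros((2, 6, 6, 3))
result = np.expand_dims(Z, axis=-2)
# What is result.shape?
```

(2, 6, 6, 1, 3)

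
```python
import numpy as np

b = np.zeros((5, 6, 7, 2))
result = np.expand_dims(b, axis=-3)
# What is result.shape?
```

(5, 6, 1, 7, 2)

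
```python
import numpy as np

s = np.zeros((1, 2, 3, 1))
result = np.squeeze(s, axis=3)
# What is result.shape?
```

(1, 2, 3)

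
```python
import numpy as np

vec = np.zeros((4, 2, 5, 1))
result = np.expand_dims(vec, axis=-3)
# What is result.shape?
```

(4, 2, 1, 5, 1)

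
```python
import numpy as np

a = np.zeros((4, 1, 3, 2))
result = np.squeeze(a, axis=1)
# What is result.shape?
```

(4, 3, 2)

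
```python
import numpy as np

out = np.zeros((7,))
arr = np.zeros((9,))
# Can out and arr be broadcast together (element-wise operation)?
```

No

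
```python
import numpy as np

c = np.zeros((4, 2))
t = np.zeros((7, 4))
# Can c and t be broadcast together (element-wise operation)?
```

No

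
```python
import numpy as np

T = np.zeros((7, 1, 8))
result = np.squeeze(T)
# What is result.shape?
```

(7, 8)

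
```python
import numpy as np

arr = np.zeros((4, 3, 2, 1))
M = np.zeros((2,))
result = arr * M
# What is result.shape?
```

(4, 3, 2, 2)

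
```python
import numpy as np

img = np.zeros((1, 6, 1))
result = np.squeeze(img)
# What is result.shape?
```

(6,)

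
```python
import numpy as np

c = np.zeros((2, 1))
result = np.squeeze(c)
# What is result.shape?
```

(2,)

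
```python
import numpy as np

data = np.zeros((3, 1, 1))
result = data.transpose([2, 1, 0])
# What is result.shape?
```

(1, 1, 3)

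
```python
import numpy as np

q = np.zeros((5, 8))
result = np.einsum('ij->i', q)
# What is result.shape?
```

(5,)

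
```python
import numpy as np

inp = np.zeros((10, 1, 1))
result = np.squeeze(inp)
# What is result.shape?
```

(10,)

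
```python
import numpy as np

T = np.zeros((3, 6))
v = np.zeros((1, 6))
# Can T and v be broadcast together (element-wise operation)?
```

Yes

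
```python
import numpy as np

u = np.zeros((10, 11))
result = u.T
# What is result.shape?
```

(11, 10)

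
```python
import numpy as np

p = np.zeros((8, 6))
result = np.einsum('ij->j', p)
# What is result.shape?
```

(6,)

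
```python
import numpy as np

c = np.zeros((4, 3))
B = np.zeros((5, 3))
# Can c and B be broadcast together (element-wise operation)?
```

No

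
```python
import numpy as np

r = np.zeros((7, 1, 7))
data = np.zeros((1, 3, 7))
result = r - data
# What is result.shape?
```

(7, 3, 7)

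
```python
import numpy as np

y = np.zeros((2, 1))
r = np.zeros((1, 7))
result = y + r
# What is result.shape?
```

(2, 7)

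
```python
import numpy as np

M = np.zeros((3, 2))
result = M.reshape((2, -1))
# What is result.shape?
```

(2, 3)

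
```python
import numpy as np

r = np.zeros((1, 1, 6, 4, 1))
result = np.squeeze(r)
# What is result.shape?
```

(6, 4)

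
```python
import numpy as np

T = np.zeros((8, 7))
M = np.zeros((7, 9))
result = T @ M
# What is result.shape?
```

(8, 9)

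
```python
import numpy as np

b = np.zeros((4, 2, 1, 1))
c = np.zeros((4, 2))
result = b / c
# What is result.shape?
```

(4, 2, 4, 2)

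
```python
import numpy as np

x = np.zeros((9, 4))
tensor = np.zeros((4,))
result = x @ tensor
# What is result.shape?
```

(9,)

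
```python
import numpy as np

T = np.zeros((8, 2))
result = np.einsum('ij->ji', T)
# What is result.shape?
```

(2, 8)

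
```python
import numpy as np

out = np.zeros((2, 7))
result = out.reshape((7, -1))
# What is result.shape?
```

(7, 2)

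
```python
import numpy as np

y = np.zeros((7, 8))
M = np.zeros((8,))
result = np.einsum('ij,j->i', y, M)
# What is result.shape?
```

(7,)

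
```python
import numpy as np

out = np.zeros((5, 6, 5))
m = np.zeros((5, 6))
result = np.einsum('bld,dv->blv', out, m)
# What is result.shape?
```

(5, 6, 6)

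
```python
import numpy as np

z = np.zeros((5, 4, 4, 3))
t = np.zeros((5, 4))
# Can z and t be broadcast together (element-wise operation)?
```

No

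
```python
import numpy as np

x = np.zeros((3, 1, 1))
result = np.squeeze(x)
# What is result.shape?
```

(3,)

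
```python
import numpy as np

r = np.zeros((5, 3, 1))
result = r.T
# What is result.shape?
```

(1, 3, 5)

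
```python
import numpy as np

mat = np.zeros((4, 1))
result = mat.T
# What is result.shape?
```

(1, 4)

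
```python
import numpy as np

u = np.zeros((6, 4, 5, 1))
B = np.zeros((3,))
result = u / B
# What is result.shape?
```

(6, 4, 5, 3)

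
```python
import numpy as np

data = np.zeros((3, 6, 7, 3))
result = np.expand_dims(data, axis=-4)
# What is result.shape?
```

(3, 1, 6, 7, 3)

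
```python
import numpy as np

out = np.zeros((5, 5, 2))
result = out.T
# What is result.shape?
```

(2, 5, 5)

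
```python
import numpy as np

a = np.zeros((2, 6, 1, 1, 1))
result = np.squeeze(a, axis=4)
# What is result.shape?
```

(2, 6, 1, 1)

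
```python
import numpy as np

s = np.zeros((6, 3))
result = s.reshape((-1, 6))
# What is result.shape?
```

(3, 6)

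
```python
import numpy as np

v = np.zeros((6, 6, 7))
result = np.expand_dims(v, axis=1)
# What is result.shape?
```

(6, 1, 6, 7)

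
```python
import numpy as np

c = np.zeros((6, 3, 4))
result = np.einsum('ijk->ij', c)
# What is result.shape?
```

(6, 3)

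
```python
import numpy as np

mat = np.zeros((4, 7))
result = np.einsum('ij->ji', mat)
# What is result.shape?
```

(7, 4)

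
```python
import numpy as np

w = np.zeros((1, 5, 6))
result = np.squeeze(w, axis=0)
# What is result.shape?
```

(5, 6)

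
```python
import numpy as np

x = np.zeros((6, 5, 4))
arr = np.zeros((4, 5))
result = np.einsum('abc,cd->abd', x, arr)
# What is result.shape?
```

(6, 5, 5)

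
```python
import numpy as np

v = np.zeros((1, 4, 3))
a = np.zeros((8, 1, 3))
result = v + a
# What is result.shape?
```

(8, 4, 3)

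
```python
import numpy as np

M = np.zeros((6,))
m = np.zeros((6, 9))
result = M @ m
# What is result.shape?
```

(9,)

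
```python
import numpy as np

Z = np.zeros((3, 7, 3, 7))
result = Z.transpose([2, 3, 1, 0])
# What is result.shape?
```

(3, 7, 7, 3)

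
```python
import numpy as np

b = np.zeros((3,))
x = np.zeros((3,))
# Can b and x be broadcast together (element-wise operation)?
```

Yes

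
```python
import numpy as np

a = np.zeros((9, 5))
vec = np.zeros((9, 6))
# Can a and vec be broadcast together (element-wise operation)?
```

No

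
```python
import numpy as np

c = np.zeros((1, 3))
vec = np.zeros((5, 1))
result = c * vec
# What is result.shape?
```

(5, 3)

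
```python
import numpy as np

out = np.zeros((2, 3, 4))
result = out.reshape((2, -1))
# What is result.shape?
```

(2, 12)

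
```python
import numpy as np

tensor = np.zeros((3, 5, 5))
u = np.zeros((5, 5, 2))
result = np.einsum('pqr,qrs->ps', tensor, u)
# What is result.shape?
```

(3, 2)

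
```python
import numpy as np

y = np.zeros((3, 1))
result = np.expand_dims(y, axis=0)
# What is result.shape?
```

(1, 3, 1)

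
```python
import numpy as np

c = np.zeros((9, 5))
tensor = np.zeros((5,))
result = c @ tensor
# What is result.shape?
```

(9,)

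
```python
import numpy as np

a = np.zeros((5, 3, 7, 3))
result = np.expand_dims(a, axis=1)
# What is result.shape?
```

(5, 1, 3, 7, 3)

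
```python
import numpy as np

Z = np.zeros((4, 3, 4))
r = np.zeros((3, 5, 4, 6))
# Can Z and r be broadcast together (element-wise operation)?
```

No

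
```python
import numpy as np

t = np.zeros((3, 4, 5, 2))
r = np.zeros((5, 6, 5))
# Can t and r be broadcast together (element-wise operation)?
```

No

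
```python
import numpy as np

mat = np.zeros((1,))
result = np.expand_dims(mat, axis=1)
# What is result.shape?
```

(1, 1)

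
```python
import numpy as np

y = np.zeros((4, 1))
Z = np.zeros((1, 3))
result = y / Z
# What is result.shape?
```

(4, 3)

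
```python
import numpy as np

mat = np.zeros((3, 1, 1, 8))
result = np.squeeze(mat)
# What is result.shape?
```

(3, 8)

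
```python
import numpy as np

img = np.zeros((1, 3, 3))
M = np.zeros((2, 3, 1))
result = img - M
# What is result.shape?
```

(2, 3, 3)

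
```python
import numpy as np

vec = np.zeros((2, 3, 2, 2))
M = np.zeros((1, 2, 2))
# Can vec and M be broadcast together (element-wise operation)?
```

Yes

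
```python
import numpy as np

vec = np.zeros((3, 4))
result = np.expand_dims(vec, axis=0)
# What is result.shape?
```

(1, 3, 4)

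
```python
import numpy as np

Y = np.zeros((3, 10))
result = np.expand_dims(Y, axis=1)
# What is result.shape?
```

(3, 1, 10)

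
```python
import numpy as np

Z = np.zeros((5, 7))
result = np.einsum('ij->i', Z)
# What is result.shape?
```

(5,)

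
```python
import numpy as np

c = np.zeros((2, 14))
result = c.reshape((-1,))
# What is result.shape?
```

(28,)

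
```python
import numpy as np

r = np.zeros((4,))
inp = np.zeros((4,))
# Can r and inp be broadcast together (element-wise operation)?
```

Yes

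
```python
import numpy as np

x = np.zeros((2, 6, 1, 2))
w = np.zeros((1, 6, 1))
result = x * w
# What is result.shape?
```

(2, 6, 6, 2)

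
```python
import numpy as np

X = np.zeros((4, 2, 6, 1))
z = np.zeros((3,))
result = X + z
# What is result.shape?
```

(4, 2, 6, 3)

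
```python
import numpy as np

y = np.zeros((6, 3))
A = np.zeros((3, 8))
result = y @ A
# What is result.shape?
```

(6, 8)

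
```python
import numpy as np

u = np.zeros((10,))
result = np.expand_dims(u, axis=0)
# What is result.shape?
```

(1, 10)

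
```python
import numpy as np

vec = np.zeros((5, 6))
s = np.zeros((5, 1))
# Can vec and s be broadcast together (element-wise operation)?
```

Yes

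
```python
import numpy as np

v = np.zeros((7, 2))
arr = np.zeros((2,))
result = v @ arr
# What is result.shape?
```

(7,)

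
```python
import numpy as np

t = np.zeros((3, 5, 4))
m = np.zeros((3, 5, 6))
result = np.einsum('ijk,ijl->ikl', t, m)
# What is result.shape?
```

(3, 4, 6)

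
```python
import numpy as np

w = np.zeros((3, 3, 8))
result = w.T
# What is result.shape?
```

(8, 3, 3)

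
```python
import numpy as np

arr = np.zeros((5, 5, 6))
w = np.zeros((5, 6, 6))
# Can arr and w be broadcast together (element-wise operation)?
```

No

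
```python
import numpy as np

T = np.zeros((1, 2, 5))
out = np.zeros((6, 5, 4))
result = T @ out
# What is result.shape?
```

(6, 2, 4)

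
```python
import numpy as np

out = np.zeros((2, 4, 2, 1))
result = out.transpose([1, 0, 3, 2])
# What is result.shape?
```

(4, 2, 1, 2)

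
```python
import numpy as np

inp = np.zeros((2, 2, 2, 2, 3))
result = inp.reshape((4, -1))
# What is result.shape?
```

(4, 12)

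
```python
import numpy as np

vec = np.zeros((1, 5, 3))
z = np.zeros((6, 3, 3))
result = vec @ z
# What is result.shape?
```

(6, 5, 3)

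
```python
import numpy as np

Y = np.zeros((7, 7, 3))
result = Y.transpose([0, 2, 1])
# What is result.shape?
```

(7, 3, 7)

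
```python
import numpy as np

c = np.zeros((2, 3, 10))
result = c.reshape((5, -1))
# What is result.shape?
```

(5, 12)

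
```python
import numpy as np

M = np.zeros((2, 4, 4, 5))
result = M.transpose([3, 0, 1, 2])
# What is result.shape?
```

(5, 2, 4, 4)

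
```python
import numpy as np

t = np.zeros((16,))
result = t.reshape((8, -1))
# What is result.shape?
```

(8, 2)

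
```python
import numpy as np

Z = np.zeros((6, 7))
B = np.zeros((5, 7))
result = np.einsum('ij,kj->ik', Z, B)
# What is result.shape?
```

(6, 5)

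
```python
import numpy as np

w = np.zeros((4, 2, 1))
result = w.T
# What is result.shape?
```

(1, 2, 4)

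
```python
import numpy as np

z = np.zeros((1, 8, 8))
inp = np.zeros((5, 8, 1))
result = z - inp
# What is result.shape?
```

(5, 8, 8)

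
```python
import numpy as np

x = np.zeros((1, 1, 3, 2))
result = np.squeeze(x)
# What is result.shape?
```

(3, 2)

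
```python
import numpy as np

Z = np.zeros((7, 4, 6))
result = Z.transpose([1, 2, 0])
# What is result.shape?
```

(4, 6, 7)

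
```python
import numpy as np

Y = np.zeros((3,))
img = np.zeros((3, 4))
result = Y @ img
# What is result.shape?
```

(4,)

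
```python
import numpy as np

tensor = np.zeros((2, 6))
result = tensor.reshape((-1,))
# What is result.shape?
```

(12,)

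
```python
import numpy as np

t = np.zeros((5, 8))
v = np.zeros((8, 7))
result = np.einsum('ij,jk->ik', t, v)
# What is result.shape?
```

(5, 7)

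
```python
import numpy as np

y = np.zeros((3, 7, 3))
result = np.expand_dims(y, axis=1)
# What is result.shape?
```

(3, 1, 7, 3)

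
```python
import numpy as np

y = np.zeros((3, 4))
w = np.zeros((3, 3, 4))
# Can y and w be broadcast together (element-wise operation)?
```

Yes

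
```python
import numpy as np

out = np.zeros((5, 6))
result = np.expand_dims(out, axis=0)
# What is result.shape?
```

(1, 5, 6)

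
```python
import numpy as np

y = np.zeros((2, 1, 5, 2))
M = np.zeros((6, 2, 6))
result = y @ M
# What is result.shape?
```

(2, 6, 5, 6)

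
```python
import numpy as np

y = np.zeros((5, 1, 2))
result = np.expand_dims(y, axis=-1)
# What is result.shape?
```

(5, 1, 2, 1)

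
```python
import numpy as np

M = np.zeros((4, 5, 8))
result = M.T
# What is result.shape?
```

(8, 5, 4)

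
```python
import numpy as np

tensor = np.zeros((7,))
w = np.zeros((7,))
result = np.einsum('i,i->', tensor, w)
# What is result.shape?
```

()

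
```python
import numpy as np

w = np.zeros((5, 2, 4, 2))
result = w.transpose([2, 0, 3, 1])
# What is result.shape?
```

(4, 5, 2, 2)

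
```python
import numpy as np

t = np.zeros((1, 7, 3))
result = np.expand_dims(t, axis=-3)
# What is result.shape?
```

(1, 1, 7, 3)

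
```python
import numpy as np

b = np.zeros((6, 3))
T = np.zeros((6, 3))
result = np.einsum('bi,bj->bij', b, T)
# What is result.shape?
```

(6, 3, 3)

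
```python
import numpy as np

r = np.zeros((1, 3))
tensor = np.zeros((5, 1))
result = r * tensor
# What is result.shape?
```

(5, 3)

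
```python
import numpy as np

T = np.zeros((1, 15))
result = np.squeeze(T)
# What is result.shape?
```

(15,)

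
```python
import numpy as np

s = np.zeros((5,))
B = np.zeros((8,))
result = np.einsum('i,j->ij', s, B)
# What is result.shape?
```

(5, 8)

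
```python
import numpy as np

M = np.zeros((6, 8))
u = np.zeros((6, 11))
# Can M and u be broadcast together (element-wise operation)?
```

No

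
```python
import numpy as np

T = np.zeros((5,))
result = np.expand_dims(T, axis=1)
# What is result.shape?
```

(5, 1)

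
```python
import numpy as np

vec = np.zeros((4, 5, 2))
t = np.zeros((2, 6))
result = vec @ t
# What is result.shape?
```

(4, 5, 6)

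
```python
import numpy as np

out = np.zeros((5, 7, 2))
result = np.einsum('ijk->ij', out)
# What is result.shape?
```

(5, 7)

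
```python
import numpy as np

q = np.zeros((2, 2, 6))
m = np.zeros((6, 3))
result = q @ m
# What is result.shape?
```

(2, 2, 3)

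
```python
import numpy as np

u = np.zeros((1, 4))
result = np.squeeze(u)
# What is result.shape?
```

(4,)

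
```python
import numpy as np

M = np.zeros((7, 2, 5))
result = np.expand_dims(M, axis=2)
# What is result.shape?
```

(7, 2, 1, 5)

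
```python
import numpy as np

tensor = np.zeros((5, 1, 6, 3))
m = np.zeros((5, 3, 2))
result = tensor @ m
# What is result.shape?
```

(5, 5, 6, 2)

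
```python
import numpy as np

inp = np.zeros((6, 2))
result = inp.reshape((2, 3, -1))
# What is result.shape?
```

(2, 3, 2)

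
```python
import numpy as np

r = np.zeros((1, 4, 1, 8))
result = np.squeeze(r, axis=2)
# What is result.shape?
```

(1, 4, 8)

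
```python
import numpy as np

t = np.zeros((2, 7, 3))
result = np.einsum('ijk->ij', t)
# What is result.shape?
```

(2, 7)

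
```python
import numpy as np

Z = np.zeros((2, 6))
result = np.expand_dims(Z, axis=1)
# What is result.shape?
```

(2, 1, 6)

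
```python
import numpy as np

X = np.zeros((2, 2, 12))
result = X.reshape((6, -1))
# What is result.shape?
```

(6, 8)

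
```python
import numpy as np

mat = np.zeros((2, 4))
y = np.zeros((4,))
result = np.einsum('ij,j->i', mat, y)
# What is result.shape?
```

(2,)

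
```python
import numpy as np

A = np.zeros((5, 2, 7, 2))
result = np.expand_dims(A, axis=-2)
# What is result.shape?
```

(5, 2, 7, 1, 2)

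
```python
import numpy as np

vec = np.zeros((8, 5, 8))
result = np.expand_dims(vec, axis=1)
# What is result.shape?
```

(8, 1, 5, 8)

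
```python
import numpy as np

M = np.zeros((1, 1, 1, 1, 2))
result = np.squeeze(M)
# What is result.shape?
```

(2,)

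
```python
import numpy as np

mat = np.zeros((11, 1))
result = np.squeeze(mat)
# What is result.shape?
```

(11,)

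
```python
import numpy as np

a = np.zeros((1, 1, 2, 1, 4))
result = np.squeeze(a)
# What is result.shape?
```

(2, 4)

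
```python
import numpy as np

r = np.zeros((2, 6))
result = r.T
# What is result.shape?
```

(6, 2)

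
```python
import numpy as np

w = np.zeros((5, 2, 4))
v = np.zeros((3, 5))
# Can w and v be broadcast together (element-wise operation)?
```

No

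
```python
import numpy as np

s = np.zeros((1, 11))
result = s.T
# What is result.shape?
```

(11, 1)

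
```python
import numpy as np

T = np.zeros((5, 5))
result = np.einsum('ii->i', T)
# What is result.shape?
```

(5,)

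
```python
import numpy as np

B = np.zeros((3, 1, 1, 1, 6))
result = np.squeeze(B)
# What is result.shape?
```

(3, 6)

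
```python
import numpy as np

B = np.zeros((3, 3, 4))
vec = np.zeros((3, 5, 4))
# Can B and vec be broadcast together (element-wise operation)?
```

No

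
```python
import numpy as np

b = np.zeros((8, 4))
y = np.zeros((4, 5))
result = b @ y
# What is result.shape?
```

(8, 5)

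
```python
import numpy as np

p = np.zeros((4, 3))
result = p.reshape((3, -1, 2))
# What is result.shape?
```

(3, 2, 2)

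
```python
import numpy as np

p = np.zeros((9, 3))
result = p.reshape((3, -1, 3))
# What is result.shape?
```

(3, 3, 3)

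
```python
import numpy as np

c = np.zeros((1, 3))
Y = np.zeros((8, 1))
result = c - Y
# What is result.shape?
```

(8, 3)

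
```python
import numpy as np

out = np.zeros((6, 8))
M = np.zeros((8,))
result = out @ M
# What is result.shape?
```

(6,)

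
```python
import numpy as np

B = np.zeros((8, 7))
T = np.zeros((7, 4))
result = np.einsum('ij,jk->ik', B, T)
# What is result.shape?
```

(8, 4)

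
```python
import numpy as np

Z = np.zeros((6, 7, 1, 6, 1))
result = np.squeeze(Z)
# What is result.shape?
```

(6, 7, 6)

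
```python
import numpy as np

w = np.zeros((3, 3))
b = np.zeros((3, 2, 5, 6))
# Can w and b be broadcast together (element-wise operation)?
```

No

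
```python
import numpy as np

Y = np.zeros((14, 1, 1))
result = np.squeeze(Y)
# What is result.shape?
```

(14,)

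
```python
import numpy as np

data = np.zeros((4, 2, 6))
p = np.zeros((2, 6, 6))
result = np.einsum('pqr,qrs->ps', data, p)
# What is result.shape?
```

(4, 6)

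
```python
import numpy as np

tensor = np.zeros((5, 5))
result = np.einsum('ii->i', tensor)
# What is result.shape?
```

(5,)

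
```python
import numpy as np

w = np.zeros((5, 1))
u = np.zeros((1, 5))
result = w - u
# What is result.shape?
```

(5, 5)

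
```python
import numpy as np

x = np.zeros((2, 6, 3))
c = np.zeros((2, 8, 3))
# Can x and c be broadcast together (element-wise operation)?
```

No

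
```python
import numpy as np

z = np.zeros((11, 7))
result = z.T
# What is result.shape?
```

(7, 11)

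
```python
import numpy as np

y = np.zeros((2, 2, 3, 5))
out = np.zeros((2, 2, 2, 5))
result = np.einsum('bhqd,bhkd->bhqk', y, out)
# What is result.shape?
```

(2, 2, 3, 2)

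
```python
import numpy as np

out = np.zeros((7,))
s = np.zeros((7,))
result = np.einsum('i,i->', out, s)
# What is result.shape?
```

()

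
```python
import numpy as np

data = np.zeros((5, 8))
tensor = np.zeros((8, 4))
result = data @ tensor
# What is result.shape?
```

(5, 4)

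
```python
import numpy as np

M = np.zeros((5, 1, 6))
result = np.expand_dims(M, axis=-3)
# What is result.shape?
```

(5, 1, 1, 6)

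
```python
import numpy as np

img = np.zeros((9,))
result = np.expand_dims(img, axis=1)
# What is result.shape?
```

(9, 1)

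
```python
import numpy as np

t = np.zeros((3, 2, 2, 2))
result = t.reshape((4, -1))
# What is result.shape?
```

(4, 6)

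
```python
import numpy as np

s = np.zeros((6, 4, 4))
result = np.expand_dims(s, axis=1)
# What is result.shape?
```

(6, 1, 4, 4)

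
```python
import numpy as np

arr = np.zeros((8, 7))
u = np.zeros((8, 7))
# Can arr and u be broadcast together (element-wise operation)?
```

Yes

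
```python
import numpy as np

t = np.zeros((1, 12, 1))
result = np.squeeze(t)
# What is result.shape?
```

(12,)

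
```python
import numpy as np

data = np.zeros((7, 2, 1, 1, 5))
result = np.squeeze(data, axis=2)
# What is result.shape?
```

(7, 2, 1, 5)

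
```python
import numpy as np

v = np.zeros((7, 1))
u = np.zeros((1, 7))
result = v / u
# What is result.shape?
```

(7, 7)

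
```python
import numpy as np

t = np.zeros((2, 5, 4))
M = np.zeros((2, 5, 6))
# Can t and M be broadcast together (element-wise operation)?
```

No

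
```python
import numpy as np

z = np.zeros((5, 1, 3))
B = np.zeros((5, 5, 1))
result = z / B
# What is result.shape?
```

(5, 5, 3)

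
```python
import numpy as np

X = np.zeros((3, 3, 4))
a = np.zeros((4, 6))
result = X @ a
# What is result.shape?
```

(3, 3, 6)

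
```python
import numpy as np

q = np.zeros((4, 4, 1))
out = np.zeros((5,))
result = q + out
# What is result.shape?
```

(4, 4, 5)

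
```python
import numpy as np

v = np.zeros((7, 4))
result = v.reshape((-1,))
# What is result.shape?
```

(28,)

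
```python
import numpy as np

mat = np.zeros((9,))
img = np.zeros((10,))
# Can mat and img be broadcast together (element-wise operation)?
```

No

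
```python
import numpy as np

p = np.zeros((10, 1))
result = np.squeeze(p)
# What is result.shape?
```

(10,)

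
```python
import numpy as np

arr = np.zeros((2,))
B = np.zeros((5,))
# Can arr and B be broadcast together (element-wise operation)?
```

No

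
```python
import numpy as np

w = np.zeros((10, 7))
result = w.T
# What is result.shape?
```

(7, 10)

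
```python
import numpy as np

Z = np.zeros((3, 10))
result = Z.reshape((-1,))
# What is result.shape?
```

(30,)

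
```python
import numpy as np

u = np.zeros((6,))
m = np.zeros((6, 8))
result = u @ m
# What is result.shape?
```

(8,)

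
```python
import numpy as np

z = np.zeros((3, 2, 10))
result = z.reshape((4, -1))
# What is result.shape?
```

(4, 15)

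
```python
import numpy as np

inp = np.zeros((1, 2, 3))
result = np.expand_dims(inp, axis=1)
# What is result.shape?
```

(1, 1, 2, 3)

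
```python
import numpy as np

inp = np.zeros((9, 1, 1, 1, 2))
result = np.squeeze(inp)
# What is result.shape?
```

(9, 2)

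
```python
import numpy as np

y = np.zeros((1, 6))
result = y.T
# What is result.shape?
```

(6, 1)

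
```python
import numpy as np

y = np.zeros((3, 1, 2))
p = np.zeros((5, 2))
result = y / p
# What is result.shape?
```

(3, 5, 2)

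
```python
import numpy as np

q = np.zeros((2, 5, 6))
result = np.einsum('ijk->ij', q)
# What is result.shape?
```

(2, 5)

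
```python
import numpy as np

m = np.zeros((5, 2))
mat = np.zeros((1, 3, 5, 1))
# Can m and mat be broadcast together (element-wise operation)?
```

Yes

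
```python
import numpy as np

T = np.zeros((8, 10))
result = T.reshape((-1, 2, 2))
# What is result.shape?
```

(20, 2, 2)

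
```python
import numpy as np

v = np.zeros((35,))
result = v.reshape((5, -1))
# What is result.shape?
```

(5, 7)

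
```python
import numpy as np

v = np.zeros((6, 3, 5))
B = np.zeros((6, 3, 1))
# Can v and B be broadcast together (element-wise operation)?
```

Yes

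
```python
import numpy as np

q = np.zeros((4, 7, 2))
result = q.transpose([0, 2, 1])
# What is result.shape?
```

(4, 2, 7)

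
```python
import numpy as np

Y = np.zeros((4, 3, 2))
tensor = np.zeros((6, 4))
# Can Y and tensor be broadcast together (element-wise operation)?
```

No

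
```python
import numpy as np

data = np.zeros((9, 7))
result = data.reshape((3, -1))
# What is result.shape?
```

(3, 21)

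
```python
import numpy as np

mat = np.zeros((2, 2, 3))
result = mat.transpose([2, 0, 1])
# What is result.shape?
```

(3, 2, 2)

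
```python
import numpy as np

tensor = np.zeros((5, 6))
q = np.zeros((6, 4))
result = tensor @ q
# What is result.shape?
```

(5, 4)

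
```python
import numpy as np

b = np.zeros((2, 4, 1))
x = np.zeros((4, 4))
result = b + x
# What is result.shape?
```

(2, 4, 4)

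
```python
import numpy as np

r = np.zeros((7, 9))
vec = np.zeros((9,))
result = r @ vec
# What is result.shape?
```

(7,)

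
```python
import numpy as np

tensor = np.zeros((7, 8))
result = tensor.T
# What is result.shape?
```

(8, 7)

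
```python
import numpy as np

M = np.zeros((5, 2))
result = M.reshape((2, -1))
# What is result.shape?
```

(2, 5)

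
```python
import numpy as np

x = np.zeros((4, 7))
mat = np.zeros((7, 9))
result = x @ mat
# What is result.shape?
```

(4, 9)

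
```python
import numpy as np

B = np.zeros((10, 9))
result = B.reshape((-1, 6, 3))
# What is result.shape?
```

(5, 6, 3)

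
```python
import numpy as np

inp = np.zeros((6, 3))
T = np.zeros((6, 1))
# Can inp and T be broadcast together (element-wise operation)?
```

Yes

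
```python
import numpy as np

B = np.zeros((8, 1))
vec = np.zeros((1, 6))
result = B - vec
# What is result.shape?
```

(8, 6)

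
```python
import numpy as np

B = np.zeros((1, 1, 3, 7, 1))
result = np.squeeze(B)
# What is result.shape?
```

(3, 7)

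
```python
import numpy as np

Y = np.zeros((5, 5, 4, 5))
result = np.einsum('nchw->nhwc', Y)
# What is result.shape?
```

(5, 4, 5, 5)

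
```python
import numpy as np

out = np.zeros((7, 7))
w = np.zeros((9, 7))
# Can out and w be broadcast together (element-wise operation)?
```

No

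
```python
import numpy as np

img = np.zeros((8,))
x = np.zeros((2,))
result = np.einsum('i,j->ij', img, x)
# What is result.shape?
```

(8, 2)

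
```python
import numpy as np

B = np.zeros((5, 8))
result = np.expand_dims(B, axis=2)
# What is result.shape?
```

(5, 8, 1)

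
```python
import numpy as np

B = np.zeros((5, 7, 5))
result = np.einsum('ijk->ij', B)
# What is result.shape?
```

(5, 7)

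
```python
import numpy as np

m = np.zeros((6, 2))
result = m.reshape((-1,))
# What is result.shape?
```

(12,)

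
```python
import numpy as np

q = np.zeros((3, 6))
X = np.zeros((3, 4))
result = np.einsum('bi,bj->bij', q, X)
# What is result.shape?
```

(3, 6, 4)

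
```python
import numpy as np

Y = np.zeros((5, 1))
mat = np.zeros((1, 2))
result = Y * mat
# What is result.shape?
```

(5, 2)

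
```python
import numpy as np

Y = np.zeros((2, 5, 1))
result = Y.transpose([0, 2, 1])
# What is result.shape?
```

(2, 1, 5)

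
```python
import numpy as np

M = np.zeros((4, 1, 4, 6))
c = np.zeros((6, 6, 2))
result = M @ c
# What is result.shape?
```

(4, 6, 4, 2)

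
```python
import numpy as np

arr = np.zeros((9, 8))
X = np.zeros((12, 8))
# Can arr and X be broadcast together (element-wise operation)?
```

No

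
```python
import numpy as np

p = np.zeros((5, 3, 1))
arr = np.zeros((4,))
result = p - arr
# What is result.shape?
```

(5, 3, 4)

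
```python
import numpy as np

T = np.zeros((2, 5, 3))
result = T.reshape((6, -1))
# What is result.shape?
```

(6, 5)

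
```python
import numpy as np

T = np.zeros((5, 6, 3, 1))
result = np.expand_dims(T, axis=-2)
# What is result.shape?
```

(5, 6, 3, 1, 1)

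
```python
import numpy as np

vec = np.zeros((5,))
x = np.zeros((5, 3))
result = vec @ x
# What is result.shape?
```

(3,)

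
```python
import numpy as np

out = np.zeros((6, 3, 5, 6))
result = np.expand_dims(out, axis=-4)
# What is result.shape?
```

(6, 1, 3, 5, 6)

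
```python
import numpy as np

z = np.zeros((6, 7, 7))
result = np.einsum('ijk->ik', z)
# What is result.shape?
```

(6, 7)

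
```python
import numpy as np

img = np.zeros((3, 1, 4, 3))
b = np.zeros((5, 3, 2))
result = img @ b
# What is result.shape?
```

(3, 5, 4, 2)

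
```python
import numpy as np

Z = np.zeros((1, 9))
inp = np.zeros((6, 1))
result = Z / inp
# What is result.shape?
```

(6, 9)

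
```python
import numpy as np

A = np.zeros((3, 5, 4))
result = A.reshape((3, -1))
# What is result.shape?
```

(3, 20)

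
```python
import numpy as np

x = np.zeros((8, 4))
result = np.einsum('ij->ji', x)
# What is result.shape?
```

(4, 8)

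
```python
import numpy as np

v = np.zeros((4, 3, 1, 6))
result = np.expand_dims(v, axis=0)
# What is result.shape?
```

(1, 4, 3, 1, 6)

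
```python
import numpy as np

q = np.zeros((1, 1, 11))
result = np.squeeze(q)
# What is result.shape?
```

(11,)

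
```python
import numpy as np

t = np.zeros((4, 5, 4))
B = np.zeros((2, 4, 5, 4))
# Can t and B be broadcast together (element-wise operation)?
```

Yes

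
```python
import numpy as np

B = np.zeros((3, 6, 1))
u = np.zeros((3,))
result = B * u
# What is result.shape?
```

(3, 6, 3)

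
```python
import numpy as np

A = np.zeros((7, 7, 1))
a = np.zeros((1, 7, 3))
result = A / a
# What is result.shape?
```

(7, 7, 3)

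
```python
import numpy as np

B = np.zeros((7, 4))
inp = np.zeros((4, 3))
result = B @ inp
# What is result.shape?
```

(7, 3)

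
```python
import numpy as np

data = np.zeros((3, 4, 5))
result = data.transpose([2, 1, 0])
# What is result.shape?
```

(5, 4, 3)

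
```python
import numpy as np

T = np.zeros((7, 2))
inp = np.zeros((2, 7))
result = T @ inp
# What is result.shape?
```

(7, 7)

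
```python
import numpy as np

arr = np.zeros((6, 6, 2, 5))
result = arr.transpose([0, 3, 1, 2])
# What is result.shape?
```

(6, 5, 6, 2)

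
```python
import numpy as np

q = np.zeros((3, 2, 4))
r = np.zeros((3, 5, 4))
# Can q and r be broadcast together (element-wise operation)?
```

No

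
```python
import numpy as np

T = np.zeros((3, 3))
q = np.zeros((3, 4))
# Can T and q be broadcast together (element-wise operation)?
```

No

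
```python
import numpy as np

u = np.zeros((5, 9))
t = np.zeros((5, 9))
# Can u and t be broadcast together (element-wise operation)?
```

Yes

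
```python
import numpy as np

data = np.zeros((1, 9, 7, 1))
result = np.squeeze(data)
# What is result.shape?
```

(9, 7)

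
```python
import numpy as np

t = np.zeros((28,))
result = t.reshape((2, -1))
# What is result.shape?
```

(2, 14)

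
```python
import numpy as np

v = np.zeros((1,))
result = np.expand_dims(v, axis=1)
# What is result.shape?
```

(1, 1)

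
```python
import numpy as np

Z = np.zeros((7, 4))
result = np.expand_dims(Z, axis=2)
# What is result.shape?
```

(7, 4, 1)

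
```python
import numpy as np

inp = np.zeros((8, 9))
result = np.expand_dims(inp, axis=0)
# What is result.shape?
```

(1, 8, 9)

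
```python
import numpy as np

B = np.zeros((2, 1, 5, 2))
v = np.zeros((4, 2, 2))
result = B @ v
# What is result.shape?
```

(2, 4, 5, 2)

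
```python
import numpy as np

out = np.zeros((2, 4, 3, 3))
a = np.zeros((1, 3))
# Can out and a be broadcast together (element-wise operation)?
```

Yes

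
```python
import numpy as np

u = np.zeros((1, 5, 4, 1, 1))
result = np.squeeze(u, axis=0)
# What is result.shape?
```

(5, 4, 1, 1)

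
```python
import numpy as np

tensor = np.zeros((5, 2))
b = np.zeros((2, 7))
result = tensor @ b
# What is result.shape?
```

(5, 7)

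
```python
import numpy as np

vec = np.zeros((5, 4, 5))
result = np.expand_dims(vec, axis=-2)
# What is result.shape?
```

(5, 4, 1, 5)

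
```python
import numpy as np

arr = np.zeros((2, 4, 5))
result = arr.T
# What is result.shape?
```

(5, 4, 2)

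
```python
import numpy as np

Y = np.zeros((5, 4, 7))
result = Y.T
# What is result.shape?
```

(7, 4, 5)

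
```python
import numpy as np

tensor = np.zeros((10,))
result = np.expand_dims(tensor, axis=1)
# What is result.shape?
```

(10, 1)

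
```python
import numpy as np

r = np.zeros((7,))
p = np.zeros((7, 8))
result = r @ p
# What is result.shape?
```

(8,)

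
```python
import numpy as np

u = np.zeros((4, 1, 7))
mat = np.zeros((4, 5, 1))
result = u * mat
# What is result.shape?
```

(4, 5, 7)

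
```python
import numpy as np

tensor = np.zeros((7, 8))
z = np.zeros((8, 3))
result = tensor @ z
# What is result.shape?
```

(7, 3)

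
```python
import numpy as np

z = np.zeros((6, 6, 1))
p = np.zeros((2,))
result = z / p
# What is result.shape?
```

(6, 6, 2)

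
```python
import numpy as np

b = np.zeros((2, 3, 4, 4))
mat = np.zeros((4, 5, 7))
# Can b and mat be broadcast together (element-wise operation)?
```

No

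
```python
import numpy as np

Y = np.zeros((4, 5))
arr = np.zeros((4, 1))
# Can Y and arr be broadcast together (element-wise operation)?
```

Yes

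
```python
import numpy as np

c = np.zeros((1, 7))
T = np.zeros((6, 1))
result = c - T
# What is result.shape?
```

(6, 7)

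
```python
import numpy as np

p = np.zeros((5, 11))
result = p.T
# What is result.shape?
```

(11, 5)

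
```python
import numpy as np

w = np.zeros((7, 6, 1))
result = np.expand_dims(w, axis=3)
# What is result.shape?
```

(7, 6, 1, 1)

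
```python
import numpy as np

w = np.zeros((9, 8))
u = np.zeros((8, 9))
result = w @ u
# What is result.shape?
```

(9, 9)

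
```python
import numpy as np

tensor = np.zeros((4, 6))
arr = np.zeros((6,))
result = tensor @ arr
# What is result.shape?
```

(4,)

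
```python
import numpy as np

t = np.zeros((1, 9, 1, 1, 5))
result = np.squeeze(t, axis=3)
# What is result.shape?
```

(1, 9, 1, 5)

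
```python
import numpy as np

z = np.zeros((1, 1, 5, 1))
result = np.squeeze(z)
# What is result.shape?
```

(5,)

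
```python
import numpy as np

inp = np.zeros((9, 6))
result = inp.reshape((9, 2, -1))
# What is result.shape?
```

(9, 2, 3)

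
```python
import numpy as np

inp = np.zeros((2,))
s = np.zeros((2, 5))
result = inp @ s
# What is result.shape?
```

(5,)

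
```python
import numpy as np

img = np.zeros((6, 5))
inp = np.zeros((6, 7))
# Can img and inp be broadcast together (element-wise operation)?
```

No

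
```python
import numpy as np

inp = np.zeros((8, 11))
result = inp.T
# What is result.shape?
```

(11, 8)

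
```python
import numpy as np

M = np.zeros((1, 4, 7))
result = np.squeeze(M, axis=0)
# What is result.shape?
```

(4, 7)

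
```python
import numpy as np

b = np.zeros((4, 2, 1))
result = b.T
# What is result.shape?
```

(1, 2, 4)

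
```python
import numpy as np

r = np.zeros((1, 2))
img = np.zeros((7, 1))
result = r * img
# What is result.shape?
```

(7, 2)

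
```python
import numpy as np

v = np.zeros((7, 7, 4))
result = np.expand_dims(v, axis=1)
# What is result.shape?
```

(7, 1, 7, 4)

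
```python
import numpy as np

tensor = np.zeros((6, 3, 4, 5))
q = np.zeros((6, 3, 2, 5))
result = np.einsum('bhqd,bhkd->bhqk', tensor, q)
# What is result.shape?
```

(6, 3, 4, 2)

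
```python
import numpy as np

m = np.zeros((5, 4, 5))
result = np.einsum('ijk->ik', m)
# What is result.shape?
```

(5, 5)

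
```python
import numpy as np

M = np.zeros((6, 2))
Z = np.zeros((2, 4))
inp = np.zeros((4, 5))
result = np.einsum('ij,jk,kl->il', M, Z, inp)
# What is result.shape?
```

(6, 5)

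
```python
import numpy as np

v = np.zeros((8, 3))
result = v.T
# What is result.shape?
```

(3, 8)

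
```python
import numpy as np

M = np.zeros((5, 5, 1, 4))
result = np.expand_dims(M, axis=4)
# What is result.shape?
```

(5, 5, 1, 4, 1)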